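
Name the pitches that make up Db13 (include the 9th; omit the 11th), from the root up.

Db, F, Ab, Cb, Eb, Bb

Db13: dominant thirteenth on Db.
Root: Db
Major 3rd (3rd): F
Perfect 5th (5th): Ab
Minor 7th (7th): Cb
Major 9th (9th): Eb
Major 13th (13th): Bb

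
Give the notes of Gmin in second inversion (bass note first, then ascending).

D, G, Bb

Gmin = G–Bb–D; second inversion → fifth (D) lowest.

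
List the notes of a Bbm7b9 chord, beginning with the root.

Bb, Db, F, Ab, Cb

Bbm7b9: minor seventh flat nine on Bb.
root → Bb
3rd (minor 3rd) → Db
5th (perfect 5th) → F
7th (minor 7th) → Ab
9th (minor 9th) → Cb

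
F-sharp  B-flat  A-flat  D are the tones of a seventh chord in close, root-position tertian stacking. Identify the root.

Arranged so that each adjacent pair is a third by letter name: B-flat – D – F-sharp – A-flat.
The bottom of that stack, B-flat, is the root (this is B-flat augmented seventh).

B-flat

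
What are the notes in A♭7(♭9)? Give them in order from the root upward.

Ab, C, Eb, Gb, Bbb

A♭7(♭9) is a dominant seventh flat nine built on Ab.
- root: Ab
- major 3rd: C
- perfect 5th: Eb
- minor 7th: Gb
- minor 9th: Bbb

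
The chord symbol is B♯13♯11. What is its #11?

E𝄪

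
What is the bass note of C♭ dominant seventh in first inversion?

C♭ dominant seventh in root position is C-flat–E-flat–G-flat–B-double-flat.
First inversion places the third in the bass, which is E-flat.

E-flat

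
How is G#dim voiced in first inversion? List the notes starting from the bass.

B  D  G#

G#dim = G#–B–D; first inversion → third (B) lowest.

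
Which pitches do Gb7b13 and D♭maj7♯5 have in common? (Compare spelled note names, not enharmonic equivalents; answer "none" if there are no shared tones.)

Db

Gb7b13: Gb Bb Db Fb Ebb
D♭maj7♯5: Db F A C
Common to both → Db.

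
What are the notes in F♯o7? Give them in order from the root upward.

F♯o7: diminished seventh on F#.
F# — root
A — minor 3rd
C — diminished 5th
Eb — diminished 7th

F#, A, C, Eb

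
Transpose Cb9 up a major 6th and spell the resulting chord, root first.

Ab, C, Eb, Gb, Bb

Cb up a major 6th → Ab. New chord: Ab dominant ninth.
root → Ab
3rd (major 3rd) → C
5th (perfect 5th) → Eb
7th (minor 7th) → Gb
9th (major 9th) → Bb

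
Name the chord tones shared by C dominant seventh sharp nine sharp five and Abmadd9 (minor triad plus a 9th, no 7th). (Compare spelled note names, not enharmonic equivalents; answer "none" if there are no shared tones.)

Bb

C dominant seventh sharp nine sharp five = C, E, G#, Bb, D#.
Abmadd9 = Ab, Cb, Eb, Bb.
Shared: Bb.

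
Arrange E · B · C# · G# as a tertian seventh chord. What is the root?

C#

Arranged so that each adjacent pair is a third by letter name: C# – E – G# – B.
The bottom of that stack, C#, is the root (this is C# minor seventh).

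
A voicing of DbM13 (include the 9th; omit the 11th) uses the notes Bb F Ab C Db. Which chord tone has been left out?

The full DbM13 chord is Db, F, Ab, C, Eb, Bb.
Comparing with the voicing, the major 9th (9th) — Eb — is absent.

Eb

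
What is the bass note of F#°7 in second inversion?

C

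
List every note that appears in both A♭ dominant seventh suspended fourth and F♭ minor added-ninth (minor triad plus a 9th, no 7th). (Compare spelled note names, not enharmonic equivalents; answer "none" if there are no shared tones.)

A♭ dominant seventh suspended fourth: A-flat D-flat E-flat G-flat
F♭ minor added-ninth: F-flat A-double-flat C-flat G-flat
Common to both → G-flat.

G-flat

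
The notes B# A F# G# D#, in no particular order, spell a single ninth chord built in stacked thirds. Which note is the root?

G#

Arranged so that each adjacent pair is a third by letter name: G# – B# – D# – F# – A.
The bottom of that stack, G#, is the root (this is G# dominant seventh flat nine).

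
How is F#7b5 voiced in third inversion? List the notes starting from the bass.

E, F♯, A♯, C

F#7b5 = F♯–A♯–C–E; third inversion → seventh (E) lowest.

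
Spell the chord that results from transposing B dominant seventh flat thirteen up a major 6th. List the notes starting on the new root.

G♯, B♯, D♯, F♯, E

B up a major 6th → G♯. New chord: G♯ dominant seventh flat thirteen.
G♯ — root
B♯ — major 3rd
D♯ — perfect 5th
F♯ — minor 7th
E — minor 13th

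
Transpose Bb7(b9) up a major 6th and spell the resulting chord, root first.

G, B, D, F, Ab

Bb up a major 6th → G. New chord: G dominant seventh flat nine.
Root: G
Major 3rd (3rd): B
Perfect 5th (5th): D
Minor 7th (7th): F
Minor 9th (9th): Ab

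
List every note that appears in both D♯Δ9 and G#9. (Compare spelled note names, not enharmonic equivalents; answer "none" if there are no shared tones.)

D♯ – A♯

D♯Δ9 = D♯, F𝄪, A♯, C𝄪, E♯.
G#9 = G♯, B♯, D♯, F♯, A♯.
Shared: D♯, A♯.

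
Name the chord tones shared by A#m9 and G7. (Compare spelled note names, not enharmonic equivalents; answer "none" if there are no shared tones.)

none

A#m9 = A#, C#, E#, G#, B#.
G7 = G, B, D, F.
Shared: none.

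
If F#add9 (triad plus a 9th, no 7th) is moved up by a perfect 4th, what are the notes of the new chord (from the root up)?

B – D# – F# – C#

F# up a perfect 4th → B. New chord: B added-ninth.
B — root
D# — major 3rd
F# — perfect 5th
C# — major 9th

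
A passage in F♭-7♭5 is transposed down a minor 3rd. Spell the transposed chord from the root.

A minor 3rd down from Fb is Db, so the new chord is Db half-diminished seventh.
Root: Db
Minor 3rd (3rd): Fb
Diminished 5th (5th): Abb
Minor 7th (7th): Cb

Db, Fb, Abb, Cb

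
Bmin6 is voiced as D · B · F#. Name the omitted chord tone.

G#

Bmin6 = B, D, F#, G#. The voicing lacks the 6th (major 6th), G#.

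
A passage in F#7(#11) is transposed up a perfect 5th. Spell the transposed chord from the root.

A perfect 5th up from F# is C#, so the new chord is C# dominant seventh sharp eleven.
root → C#
3rd (major 3rd) → E#
5th (perfect 5th) → G#
7th (minor 7th) → B
11th (augmented 11th) → F##

C# – E# – G# – B – F##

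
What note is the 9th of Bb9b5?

C

Root of Bb9b5 = Bb. The 9th is a major 9th: Bb up a major 9th → C.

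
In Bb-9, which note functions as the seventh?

Ab

Root of Bb-9 = Bb. The 7th is a minor 7th: Bb up a minor 7th → Ab.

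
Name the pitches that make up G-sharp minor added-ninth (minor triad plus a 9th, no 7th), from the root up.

G-sharp, B, D-sharp, A-sharp

Root G-sharp, quality minor added-ninth:
G-sharp — root
B — minor 3rd
D-sharp — perfect 5th
A-sharp — major 9th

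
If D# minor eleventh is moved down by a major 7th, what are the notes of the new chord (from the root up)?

Transposed root: D-sharp → E (major 7th down). So we spell E minor eleventh:
E — root
G — minor 3rd
B — perfect 5th
D — minor 7th
F-sharp — major 9th
A — perfect 11th

E G B D F-sharp A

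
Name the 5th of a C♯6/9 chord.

C♯6/9 is built on C♯; its 5th is a perfect 5th above the root.
A fifth above C uses the letter G, and the perfect 5th above C♯ is G♯.

G♯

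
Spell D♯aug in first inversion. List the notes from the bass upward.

In root position, D♯aug is D#–F##–A##.
First inversion puts the third (F##) in the bass.

F## – A## – D#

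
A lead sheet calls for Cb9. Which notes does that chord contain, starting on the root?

C♭ E♭ G♭ B𝄫 D♭

Cb9: dominant ninth on C♭.
Root: C♭
Major 3rd (3rd): E♭
Perfect 5th (5th): G♭
Minor 7th (7th): B𝄫
Major 9th (9th): D♭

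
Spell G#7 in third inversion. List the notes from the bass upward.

F♯, G♯, B♯, D♯

In root position, G#7 is G♯–B♯–D♯–F♯.
Third inversion puts the seventh (F♯) in the bass.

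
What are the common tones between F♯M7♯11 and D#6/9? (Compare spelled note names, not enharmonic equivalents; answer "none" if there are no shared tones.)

F♯M7♯11 = F♯, A♯, C♯, E♯, B♯.
D#6/9 = D♯, F𝄪, A♯, B♯, E♯.
Shared: A♯, E♯, B♯.

A♯  E♯  B♯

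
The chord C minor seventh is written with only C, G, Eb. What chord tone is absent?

C minor seventh = C, Eb, G, Bb. The voicing lacks the 7th (minor 7th), Bb.

Bb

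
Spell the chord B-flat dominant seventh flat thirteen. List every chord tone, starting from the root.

Root Bb, quality dominant seventh flat thirteen:
Root: Bb
Major 3rd (3rd): D
Perfect 5th (5th): F
Minor 7th (7th): Ab
Minor 13th (13th): Gb

Bb, D, F, Ab, Gb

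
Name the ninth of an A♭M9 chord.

B♭

A♭M9 is built on A♭; its 9th is a major 9th above the root.
A second above A uses the letter B, and the major 9th above A♭ is B♭.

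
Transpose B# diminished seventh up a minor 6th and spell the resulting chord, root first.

Transposed root: B# → G# (minor 6th up). So we spell G# diminished seventh:
G# — root
B — minor 3rd
D — diminished 5th
F — diminished 7th

G#  B  D  F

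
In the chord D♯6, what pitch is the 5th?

A#

Root of D♯6 = D#. The 5th is a perfect 5th: D# up a perfect 5th → A#.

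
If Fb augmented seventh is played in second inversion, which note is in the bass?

Fb augmented seventh in root position is F-flat–A-flat–C–E-double-flat.
Second inversion places the fifth in the bass, which is C.

C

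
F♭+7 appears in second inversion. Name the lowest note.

F♭+7 in root position is F♭–A♭–C–E𝄫.
Second inversion places the fifth in the bass, which is C.

C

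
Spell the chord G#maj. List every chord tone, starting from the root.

G#maj is a major triad built on G#.
G# — root
B# — major 3rd
D# — perfect 5th

G#  B#  D#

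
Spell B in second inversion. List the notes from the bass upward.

F#  B  D#

B = B–D#–F#; second inversion → fifth (F#) lowest.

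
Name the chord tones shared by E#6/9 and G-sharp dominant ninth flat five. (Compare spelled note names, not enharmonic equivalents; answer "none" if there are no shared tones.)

E#6/9: E# G## B# C## F##
G-sharp dominant ninth flat five: G# B# D F# A#
Common to both → B#.

B#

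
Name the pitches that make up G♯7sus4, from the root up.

G♯7sus4 is a dominant seventh suspended fourth built on G#.
- root: G#
- perfect 4th: C#
- perfect 5th: D#
- minor 7th: F#

G#, C#, D#, F#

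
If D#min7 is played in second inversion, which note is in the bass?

A#

D#min7 in root position is D#–F#–A#–C#.
Second inversion places the fifth in the bass, which is A#.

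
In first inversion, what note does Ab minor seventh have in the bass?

Cb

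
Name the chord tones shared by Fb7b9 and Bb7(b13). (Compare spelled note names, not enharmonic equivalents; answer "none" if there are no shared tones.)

A♭

Fb7b9 = F♭, A♭, C♭, E𝄫, G𝄫.
Bb7(b13) = B♭, D, F, A♭, G♭.
Shared: A♭.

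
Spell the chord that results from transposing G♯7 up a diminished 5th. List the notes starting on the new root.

A diminished 5th up from G♯ is D, so the new chord is D dominant seventh.
D — root
F♯ — major 3rd
A — perfect 5th
C — minor 7th

D  F♯  A  C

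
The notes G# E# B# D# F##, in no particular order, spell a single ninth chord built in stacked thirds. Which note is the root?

E#

Arranged so that each adjacent pair is a third by letter name: E# – G# – B# – D# – F##.
The bottom of that stack, E#, is the root (this is E# minor ninth).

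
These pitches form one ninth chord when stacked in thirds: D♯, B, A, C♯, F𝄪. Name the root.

B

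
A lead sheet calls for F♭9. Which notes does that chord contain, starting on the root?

Fb  Ab  Cb  Ebb  Gb

Root Fb, quality dominant ninth:
Root: Fb
Major 3rd (3rd): Ab
Perfect 5th (5th): Cb
Minor 7th (7th): Ebb
Major 9th (9th): Gb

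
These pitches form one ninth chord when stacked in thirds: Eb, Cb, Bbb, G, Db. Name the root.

Cb

Stacking in thirds gives Cb – Eb – G – Bbb – Db, so Cb is the root — Cb dominant ninth sharp five.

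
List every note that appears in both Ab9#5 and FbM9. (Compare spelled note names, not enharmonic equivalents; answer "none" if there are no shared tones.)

Ab9#5 = Ab, C, E, Gb, Bb.
FbM9 = Fb, Ab, Cb, Eb, Gb.
Shared: Ab, Gb.

Ab, Gb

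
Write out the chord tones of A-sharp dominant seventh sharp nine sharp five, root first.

A-sharp dominant seventh sharp nine sharp five is a dominant seventh sharp nine sharp five built on A-sharp.
A-sharp — root
C-double-sharp — major 3rd
E-double-sharp — augmented 5th
G-sharp — minor 7th
B-double-sharp — augmented 9th

A-sharp C-double-sharp E-double-sharp G-sharp B-double-sharp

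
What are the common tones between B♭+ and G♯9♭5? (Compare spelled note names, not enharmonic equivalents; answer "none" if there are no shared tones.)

D, F#

B♭+: Bb D F#
G♯9♭5: G# B# D F# A#
Common to both → D, F#.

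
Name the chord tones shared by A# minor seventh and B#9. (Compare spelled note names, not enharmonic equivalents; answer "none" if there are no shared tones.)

A#

A# minor seventh = A#, C#, E#, G#.
B#9 = B#, D##, F##, A#, C##.
Shared: A#.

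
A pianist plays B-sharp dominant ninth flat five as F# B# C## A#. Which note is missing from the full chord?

D##

B-sharp dominant ninth flat five = B#, D##, F#, A#, C##. The voicing lacks the 3rd (major 3rd), D##.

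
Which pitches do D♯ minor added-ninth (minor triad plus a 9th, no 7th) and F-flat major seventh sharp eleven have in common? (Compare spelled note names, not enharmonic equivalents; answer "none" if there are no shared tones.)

D♯ minor added-ninth = D-sharp, F-sharp, A-sharp, E-sharp.
F-flat major seventh sharp eleven = F-flat, A-flat, C-flat, E-flat, B-flat.
Shared: none.

none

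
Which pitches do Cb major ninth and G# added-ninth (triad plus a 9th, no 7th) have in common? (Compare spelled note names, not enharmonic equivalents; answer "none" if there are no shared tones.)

Cb major ninth = C-flat, E-flat, G-flat, B-flat, D-flat.
G# added-ninth = G-sharp, B-sharp, D-sharp, A-sharp.
Shared: none.

none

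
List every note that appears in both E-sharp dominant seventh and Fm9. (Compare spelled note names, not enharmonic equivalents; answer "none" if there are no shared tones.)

E-sharp dominant seventh: E# G## B# D#
Fm9: F Ab C Eb G
Common to both → none.

none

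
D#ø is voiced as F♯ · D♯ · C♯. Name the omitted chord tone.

The full D#ø chord is D♯, F♯, A, C♯.
Comparing with the voicing, the diminished 5th (5th) — A — is absent.

A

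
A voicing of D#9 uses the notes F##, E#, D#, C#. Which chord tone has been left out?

D#9 = D#, F##, A#, C#, E#. The voicing lacks the 5th (perfect 5th), A#.

A#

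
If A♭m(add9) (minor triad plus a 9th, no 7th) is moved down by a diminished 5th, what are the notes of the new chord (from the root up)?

Transposed root: Ab → D (diminished 5th down). So we spell D minor added-ninth:
- root: D
- minor 3rd: F
- perfect 5th: A
- major 9th: E

D  F  A  E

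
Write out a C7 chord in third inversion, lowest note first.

C7 = C–E–G–Bb; third inversion → seventh (Bb) lowest.

Bb – C – E – G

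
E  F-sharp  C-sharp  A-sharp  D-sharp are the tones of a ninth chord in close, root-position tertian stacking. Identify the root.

D-sharp

Arranged so that each adjacent pair is a third by letter name: D-sharp – F-sharp – A-sharp – C-sharp – E.
The bottom of that stack, D-sharp, is the root (this is D-sharp minor seventh flat nine).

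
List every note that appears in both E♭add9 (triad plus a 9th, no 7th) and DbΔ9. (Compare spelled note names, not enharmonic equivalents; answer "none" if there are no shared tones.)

E♭add9: Eb G Bb F
DbΔ9: Db F Ab C Eb
Common to both → Eb, F.

Eb, F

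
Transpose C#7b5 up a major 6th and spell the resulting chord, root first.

A# – C## – E – G#

A major 6th up from C# is A#, so the new chord is A# dominant seventh flat five.
Root: A#
Major 3rd (3rd): C##
Diminished 5th (5th): E
Minor 7th (7th): G#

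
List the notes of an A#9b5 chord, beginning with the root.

A#, C##, E, G#, B#

Root A#, quality dominant ninth flat five:
Root: A#
Major 3rd (3rd): C##
Diminished 5th (5th): E
Minor 7th (7th): G#
Major 9th (9th): B#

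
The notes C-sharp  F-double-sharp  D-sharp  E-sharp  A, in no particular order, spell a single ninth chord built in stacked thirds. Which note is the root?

D-sharp

Arranged so that each adjacent pair is a third by letter name: D-sharp – F-double-sharp – A – C-sharp – E-sharp.
The bottom of that stack, D-sharp, is the root (this is D-sharp dominant ninth flat five).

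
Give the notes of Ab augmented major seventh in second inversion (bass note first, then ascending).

E G A-flat C

Ab augmented major seventh = A-flat–C–E–G; second inversion → fifth (E) lowest.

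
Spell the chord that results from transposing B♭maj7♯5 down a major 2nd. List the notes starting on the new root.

B♭ down a major 2nd → A♭. New chord: A♭ augmented major seventh.
Root: A♭
Major 3rd (3rd): C
Augmented 5th (5th): E
Major 7th (7th): G

A♭ – C – E – G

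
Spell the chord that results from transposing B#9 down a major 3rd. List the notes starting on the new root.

Transposed root: B# → G# (major 3rd down). So we spell G# dominant ninth:
- root: G#
- major 3rd: B#
- perfect 5th: D#
- minor 7th: F#
- major 9th: A#

G#, B#, D#, F#, A#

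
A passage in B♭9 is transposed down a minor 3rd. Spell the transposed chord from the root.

B♭ down a minor 3rd → G. New chord: G dominant ninth.
- root: G
- major 3rd: B
- perfect 5th: D
- minor 7th: F
- major 9th: A

G, B, D, F, A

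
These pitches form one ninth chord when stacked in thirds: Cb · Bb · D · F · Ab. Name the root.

Bb

Arranged so that each adjacent pair is a third by letter name: Bb – D – F – Ab – Cb.
The bottom of that stack, Bb, is the root (this is Bb dominant seventh flat nine).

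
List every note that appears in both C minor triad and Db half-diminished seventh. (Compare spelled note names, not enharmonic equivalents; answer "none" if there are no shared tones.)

C minor triad: C E-flat G
Db half-diminished seventh: D-flat F-flat A-double-flat C-flat
Common to both → none.

none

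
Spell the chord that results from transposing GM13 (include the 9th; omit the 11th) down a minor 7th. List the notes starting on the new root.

Transposed root: G → A (minor 7th down). So we spell A major thirteenth:
Root: A
Major 3rd (3rd): C#
Perfect 5th (5th): E
Major 7th (7th): G#
Major 9th (9th): B
Major 13th (13th): F#

A  C#  E  G#  B  F#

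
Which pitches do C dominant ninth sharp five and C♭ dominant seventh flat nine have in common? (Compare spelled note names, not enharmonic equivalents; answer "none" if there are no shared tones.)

C dominant ninth sharp five = C, E, G-sharp, B-flat, D.
C♭ dominant seventh flat nine = C-flat, E-flat, G-flat, B-double-flat, D-double-flat.
Shared: none.

none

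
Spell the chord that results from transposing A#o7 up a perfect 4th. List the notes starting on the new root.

D#, F#, A, C

A perfect 4th up from A# is D#, so the new chord is D# diminished seventh.
Root: D#
Minor 3rd (3rd): F#
Diminished 5th (5th): A
Diminished 7th (7th): C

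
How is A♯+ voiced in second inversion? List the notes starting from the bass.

E##  A#  C##

In root position, A♯+ is A#–C##–E##.
Second inversion puts the fifth (E##) in the bass.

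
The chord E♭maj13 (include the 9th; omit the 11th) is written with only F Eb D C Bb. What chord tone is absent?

G

The full E♭maj13 chord is Eb, G, Bb, D, F, C.
Comparing with the voicing, the major 3rd (3rd) — G — is absent.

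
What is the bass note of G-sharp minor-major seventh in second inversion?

D-sharp

G-sharp minor-major seventh = G-sharp–B–D-sharp–F-double-sharp. Second inversion → fifth in the bass = D-sharp.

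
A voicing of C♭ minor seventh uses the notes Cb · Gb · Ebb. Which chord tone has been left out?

Bbb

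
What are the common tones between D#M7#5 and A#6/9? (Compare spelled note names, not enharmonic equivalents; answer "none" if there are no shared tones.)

F##, C##

D#M7#5 = D#, F##, A##, C##.
A#6/9 = A#, C##, E#, F##, B#.
Shared: F##, C##.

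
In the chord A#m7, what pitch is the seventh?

A#m7 is built on A#; its 7th is a minor 7th above the root.
A seventh above A uses the letter G, and the minor 7th above A# is G#.

G#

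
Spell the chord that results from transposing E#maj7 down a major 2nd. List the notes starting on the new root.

A major 2nd down from E# is D#, so the new chord is D# major seventh.
root → D#
3rd (major 3rd) → F##
5th (perfect 5th) → A#
7th (major 7th) → C##

D#, F##, A#, C##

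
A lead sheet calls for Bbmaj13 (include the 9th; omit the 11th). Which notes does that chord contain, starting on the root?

Bb – D – F – A – C – G

Root Bb, quality major thirteenth:
Root: Bb
Major 3rd (3rd): D
Perfect 5th (5th): F
Major 7th (7th): A
Major 9th (9th): C
Major 13th (13th): G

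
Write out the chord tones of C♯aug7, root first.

C# E# G## B

C♯aug7: augmented seventh on C#.
C# — root
E# — major 3rd
G## — augmented 5th
B — minor 7th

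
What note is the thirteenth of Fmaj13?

D

Fmaj13 is built on F; its 13th is a major 13th above the root.
A sixth above F uses the letter D, and the major 13th above F is D.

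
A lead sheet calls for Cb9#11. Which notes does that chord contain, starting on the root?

Cb9#11: dominant ninth sharp eleven on Cb.
root → Cb
3rd (major 3rd) → Eb
5th (perfect 5th) → Gb
7th (minor 7th) → Bbb
9th (major 9th) → Db
11th (augmented 11th) → F

Cb, Eb, Gb, Bbb, Db, F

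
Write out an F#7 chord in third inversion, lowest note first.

In root position, F#7 is F#–A#–C#–E.
Third inversion puts the seventh (E) in the bass.

E, F#, A#, C#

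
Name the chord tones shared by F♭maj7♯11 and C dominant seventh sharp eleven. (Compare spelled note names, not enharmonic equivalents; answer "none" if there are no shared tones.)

B♭

F♭maj7♯11 = F♭, A♭, C♭, E♭, B♭.
C dominant seventh sharp eleven = C, E, G, B♭, F♯.
Shared: B♭.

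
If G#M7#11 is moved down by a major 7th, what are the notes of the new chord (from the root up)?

G# down a major 7th → A. New chord: A major seventh sharp eleven.
root → A
3rd (major 3rd) → C#
5th (perfect 5th) → E
7th (major 7th) → G#
11th (augmented 11th) → D#

A – C# – E – G# – D#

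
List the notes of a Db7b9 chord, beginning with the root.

Db F Ab Cb Ebb

Db7b9 is a dominant seventh flat nine built on Db.
Root: Db
Major 3rd (3rd): F
Perfect 5th (5th): Ab
Minor 7th (7th): Cb
Minor 9th (9th): Ebb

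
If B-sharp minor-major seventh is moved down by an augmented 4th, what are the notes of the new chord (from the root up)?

F-sharp, A, C-sharp, E-sharp

An augmented 4th down from B-sharp is F-sharp, so the new chord is F-sharp minor-major seventh.
root → F-sharp
3rd (minor 3rd) → A
5th (perfect 5th) → C-sharp
7th (major 7th) → E-sharp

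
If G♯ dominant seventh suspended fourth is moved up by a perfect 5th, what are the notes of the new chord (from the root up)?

A perfect 5th up from G# is D#, so the new chord is D# dominant seventh suspended fourth.
Root: D#
Perfect 4th (4th): G#
Perfect 5th (5th): A#
Minor 7th (7th): C#

D#, G#, A#, C#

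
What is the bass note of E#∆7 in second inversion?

E#∆7 in root position is E#–G##–B#–D##.
Second inversion places the fifth in the bass, which is B#.

B#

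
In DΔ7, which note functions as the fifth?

Root of DΔ7 = D. The 5th is a perfect 5th: D up a perfect 5th → A.

A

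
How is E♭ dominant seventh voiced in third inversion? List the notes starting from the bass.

In root position, E♭ dominant seventh is Eb–G–Bb–Db.
Third inversion puts the seventh (Db) in the bass.

Db, Eb, G, Bb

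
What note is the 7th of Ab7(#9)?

Ab7(#9) is built on A♭; its 7th is a minor 7th above the root.
A seventh above A uses the letter G, and the minor 7th above A♭ is G♭.

G♭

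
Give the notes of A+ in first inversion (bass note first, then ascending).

In root position, A+ is A–C#–E#.
First inversion puts the third (C#) in the bass.

C# – E# – A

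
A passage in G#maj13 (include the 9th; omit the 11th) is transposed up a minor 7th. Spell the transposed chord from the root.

F# A# C# E# G# D#

A minor 7th up from G# is F#, so the new chord is F# major thirteenth.
Root: F#
Major 3rd (3rd): A#
Perfect 5th (5th): C#
Major 7th (7th): E#
Major 9th (9th): G#
Major 13th (13th): D#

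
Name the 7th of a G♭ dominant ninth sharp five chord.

G♭ dominant ninth sharp five is built on G-flat; its 7th is a minor 7th above the root.
A seventh above G uses the letter F, and the minor 7th above G-flat is F-flat.

F-flat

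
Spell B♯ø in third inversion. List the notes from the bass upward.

B♯ø = B♯–D♯–F♯–A♯; third inversion → seventh (A♯) lowest.

A♯, B♯, D♯, F♯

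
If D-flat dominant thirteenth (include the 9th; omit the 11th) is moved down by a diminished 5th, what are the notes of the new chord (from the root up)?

G, B, D, F, A, E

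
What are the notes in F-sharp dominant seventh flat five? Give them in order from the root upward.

F-sharp – A-sharp – C – E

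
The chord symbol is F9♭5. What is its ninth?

G

Root of F9♭5 = F. The 9th is a major 9th: F up a major 9th → G.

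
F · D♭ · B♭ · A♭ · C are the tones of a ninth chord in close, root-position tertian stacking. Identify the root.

B♭

Stacking in thirds gives B♭ – D♭ – F – A♭ – C, so B♭ is the root — B♭ minor ninth.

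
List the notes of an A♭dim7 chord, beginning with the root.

Ab, Cb, Ebb, Gbb

A♭dim7: diminished seventh on Ab.
Ab — root
Cb — minor 3rd
Ebb — diminished 5th
Gbb — diminished 7th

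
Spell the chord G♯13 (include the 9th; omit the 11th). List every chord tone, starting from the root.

G♯13 is a dominant thirteenth built on G#.
Root: G#
Major 3rd (3rd): B#
Perfect 5th (5th): D#
Minor 7th (7th): F#
Major 9th (9th): A#
Major 13th (13th): E#

G# B# D# F# A# E#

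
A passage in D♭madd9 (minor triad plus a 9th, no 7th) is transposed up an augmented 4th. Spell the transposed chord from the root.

Transposed root: D♭ → G (augmented 4th up). So we spell G minor added-ninth:
- root: G
- minor 3rd: B♭
- perfect 5th: D
- major 9th: A

G B♭ D A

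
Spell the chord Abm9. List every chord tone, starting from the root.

A♭, C♭, E♭, G♭, B♭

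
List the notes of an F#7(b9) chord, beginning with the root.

F# A# C# E G

Root F#, quality dominant seventh flat nine:
- root: F#
- major 3rd: A#
- perfect 5th: C#
- minor 7th: E
- minor 9th: G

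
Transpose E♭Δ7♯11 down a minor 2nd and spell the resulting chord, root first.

A minor 2nd down from Eb is D, so the new chord is D major seventh sharp eleven.
- root: D
- major 3rd: F#
- perfect 5th: A
- major 7th: C#
- augmented 11th: G#

D, F#, A, C#, G#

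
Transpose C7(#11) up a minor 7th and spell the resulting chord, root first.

Bb – D – F – Ab – E

A minor 7th up from C is Bb, so the new chord is Bb dominant seventh sharp eleven.
Bb — root
D — major 3rd
F — perfect 5th
Ab — minor 7th
E — augmented 11th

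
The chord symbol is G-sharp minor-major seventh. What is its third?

B

G-sharp minor-major seventh is built on G-sharp; its 3rd is a minor 3rd above the root.
A third above G uses the letter B, and the minor 3rd above G-sharp is B.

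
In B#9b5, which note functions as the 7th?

B#9b5 is built on B♯; its 7th is a minor 7th above the root.
A seventh above B uses the letter A, and the minor 7th above B♯ is A♯.

A♯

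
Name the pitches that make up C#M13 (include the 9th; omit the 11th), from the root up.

C#, E#, G#, B#, D#, A#

C#M13 is a major thirteenth built on C#.
C# — root
E# — major 3rd
G# — perfect 5th
B# — major 7th
D# — major 9th
A# — major 13th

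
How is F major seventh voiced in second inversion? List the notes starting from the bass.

C  E  F  A

In root position, F major seventh is F–A–C–E.
Second inversion puts the fifth (C) in the bass.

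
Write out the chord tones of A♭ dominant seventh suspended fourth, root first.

A♭ dominant seventh suspended fourth: dominant seventh suspended fourth on A♭.
root → A♭
4th (perfect 4th) → D♭
5th (perfect 5th) → E♭
7th (minor 7th) → G♭

A♭ D♭ E♭ G♭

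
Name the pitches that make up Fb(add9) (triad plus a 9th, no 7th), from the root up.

F♭  A♭  C♭  G♭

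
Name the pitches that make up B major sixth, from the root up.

B major sixth is a major sixth built on B.
root → B
3rd (major 3rd) → D#
5th (perfect 5th) → F#
6th (major 6th) → G#

B  D#  F#  G#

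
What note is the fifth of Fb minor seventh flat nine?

Root of Fb minor seventh flat nine = F-flat. The 5th is a perfect 5th: F-flat up a perfect 5th → C-flat.

C-flat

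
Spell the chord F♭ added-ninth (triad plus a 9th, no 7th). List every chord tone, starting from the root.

Fb, Ab, Cb, Gb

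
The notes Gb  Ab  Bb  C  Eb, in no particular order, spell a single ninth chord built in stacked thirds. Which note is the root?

Ab

Stacking in thirds gives Ab – C – Eb – Gb – Bb, so Ab is the root — Ab dominant ninth.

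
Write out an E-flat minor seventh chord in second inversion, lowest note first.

B♭ – D♭ – E♭ – G♭

In root position, E-flat minor seventh is E♭–G♭–B♭–D♭.
Second inversion puts the fifth (B♭) in the bass.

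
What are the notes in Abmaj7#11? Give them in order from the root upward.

Ab, C, Eb, G, D

Abmaj7#11: major seventh sharp eleven on Ab.
root → Ab
3rd (major 3rd) → C
5th (perfect 5th) → Eb
7th (major 7th) → G
11th (augmented 11th) → D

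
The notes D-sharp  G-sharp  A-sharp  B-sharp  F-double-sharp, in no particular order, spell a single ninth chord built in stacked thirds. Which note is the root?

G-sharp

Arranged so that each adjacent pair is a third by letter name: G-sharp – B-sharp – D-sharp – F-double-sharp – A-sharp.
The bottom of that stack, G-sharp, is the root (this is G-sharp major ninth).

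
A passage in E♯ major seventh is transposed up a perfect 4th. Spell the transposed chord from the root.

A# – C## – E# – G##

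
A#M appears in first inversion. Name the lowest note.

C##

A#M in root position is A#–C##–E#.
First inversion places the third in the bass, which is C##.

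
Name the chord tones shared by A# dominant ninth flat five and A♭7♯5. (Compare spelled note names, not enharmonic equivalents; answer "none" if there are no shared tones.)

E

A# dominant ninth flat five: A# C## E G# B#
A♭7♯5: Ab C E Gb
Common to both → E.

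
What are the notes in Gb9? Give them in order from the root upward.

Gb Bb Db Fb Ab

Gb9: dominant ninth on Gb.
Root: Gb
Major 3rd (3rd): Bb
Perfect 5th (5th): Db
Minor 7th (7th): Fb
Major 9th (9th): Ab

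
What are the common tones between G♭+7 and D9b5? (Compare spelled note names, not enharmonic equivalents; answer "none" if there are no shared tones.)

D

G♭+7 = Gb, Bb, D, Fb.
D9b5 = D, F#, Ab, C, E.
Shared: D.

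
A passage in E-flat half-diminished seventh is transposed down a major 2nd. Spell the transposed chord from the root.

Db, Fb, Abb, Cb

Transposed root: Eb → Db (major 2nd down). So we spell Db half-diminished seventh:
Db — root
Fb — minor 3rd
Abb — diminished 5th
Cb — minor 7th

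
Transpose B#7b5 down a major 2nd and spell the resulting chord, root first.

A# C## E G#

B# down a major 2nd → A#. New chord: A# dominant seventh flat five.
- root: A#
- major 3rd: C##
- diminished 5th: E
- minor 7th: G#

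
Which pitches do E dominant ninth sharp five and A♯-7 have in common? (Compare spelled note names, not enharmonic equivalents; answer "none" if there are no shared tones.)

E dominant ninth sharp five: E G# B# D F#
A♯-7: A# C# E# G#
Common to both → G#.

G#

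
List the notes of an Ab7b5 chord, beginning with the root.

Ab7b5 is a dominant seventh flat five built on Ab.
root → Ab
3rd (major 3rd) → C
5th (diminished 5th) → Ebb
7th (minor 7th) → Gb

Ab, C, Ebb, Gb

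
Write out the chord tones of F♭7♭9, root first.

F♭7♭9 is a dominant seventh flat nine built on Fb.
root → Fb
3rd (major 3rd) → Ab
5th (perfect 5th) → Cb
7th (minor 7th) → Ebb
9th (minor 9th) → Gbb

Fb, Ab, Cb, Ebb, Gbb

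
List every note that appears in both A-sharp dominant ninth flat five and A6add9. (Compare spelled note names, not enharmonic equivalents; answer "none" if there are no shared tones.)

E

A-sharp dominant ninth flat five: A♯ C𝄪 E G♯ B♯
A6add9: A C♯ E F♯ B
Common to both → E.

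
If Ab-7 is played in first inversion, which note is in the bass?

Ab-7 in root position is Ab–Cb–Eb–Gb.
First inversion places the third in the bass, which is Cb.

Cb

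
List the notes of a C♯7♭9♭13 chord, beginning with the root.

Root C#, quality dominant seventh flat nine flat thirteen:
Root: C#
Major 3rd (3rd): E#
Perfect 5th (5th): G#
Minor 7th (7th): B
Minor 9th (9th): D
Minor 13th (13th): A

C#, E#, G#, B, D, A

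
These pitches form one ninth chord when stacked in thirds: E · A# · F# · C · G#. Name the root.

Stacking in thirds gives F# – A# – C – E – G#, so F# is the root — F# dominant ninth flat five.

F#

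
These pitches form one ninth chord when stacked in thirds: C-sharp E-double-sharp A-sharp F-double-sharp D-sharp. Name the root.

Stacking in thirds gives D-sharp – F-double-sharp – A-sharp – C-sharp – E-double-sharp, so D-sharp is the root — D-sharp dominant seventh sharp nine.

D-sharp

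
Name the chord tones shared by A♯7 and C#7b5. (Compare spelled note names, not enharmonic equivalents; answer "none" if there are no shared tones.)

E#

A♯7 = A#, C##, E#, G#.
C#7b5 = C#, E#, G, B.
Shared: E#.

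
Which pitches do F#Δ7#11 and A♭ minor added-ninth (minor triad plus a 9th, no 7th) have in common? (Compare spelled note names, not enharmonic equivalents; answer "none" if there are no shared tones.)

none

F#Δ7#11: F♯ A♯ C♯ E♯ B♯
A♭ minor added-ninth: A♭ C♭ E♭ B♭
Common to both → none.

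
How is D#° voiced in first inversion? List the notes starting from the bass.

F#, A, D#

D#° = D#–F#–A; first inversion → third (F#) lowest.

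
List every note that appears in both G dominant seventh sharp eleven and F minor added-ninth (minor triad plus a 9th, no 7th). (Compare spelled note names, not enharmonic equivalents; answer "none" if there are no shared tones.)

G dominant seventh sharp eleven = G, B, D, F, C-sharp.
F minor added-ninth = F, A-flat, C, G.
Shared: G, F.

G  F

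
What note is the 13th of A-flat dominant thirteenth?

F

Root of A-flat dominant thirteenth = A-flat. The 13th is a major 13th: A-flat up a major 13th → F.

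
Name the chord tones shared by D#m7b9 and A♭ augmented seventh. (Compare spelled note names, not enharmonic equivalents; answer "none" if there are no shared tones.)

D#m7b9 = D#, F#, A#, C#, E.
A♭ augmented seventh = Ab, C, E, Gb.
Shared: E.

E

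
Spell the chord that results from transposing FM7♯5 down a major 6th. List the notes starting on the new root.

Transposed root: F → Ab (major 6th down). So we spell Ab augmented major seventh:
root → Ab
3rd (major 3rd) → C
5th (augmented 5th) → E
7th (major 7th) → G

Ab – C – E – G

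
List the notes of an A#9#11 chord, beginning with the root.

A#9#11: dominant ninth sharp eleven on A#.
- root: A#
- major 3rd: C##
- perfect 5th: E#
- minor 7th: G#
- major 9th: B#
- augmented 11th: D##

A# C## E# G# B# D##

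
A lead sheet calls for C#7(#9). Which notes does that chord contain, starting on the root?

C#, E#, G#, B, D##

Root C#, quality dominant seventh sharp nine:
- root: C#
- major 3rd: E#
- perfect 5th: G#
- minor 7th: B
- augmented 9th: D##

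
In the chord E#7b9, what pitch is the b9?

F#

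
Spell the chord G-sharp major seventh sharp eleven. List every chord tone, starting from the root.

G-sharp – B-sharp – D-sharp – F-double-sharp – C-double-sharp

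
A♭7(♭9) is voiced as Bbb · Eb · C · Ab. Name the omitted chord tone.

Gb

A♭7(♭9) = Ab, C, Eb, Gb, Bbb. The voicing lacks the 7th (minor 7th), Gb.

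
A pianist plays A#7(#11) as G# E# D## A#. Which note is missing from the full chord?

The full A#7(#11) chord is A#, C##, E#, G#, D##.
Comparing with the voicing, the major 3rd (3rd) — C## — is absent.

C##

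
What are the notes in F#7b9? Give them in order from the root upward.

F#7b9: dominant seventh flat nine on F♯.
Root: F♯
Major 3rd (3rd): A♯
Perfect 5th (5th): C♯
Minor 7th (7th): E
Minor 9th (9th): G

F♯, A♯, C♯, E, G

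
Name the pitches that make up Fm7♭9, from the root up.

Fm7♭9 is a minor seventh flat nine built on F.
root → F
3rd (minor 3rd) → Ab
5th (perfect 5th) → C
7th (minor 7th) → Eb
9th (minor 9th) → Gb

F  Ab  C  Eb  Gb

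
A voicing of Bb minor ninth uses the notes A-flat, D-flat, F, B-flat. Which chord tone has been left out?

C

Bb minor ninth = B-flat, D-flat, F, A-flat, C. The voicing lacks the 9th (major 9th), C.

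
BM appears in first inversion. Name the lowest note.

D#

BM = B–D#–F#. First inversion → third in the bass = D#.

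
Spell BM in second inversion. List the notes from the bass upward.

In root position, BM is B–D#–F#.
Second inversion puts the fifth (F#) in the bass.

F#  B  D#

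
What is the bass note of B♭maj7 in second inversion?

B♭maj7 = Bb–D–F–A. Second inversion → fifth in the bass = F.

F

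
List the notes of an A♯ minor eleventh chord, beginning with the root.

A♯ minor eleventh: minor eleventh on A♯.
root → A♯
3rd (minor 3rd) → C♯
5th (perfect 5th) → E♯
7th (minor 7th) → G♯
9th (major 9th) → B♯
11th (perfect 11th) → D♯

A♯ C♯ E♯ G♯ B♯ D♯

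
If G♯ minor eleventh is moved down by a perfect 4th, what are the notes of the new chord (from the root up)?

G♯ down a perfect 4th → D♯. New chord: D♯ minor eleventh.
- root: D♯
- minor 3rd: F♯
- perfect 5th: A♯
- minor 7th: C♯
- major 9th: E♯
- perfect 11th: G♯

D♯ – F♯ – A♯ – C♯ – E♯ – G♯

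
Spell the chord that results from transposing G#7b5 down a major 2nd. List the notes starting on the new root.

F# – A# – C – E

Transposed root: G# → F# (major 2nd down). So we spell F# dominant seventh flat five:
Root: F#
Major 3rd (3rd): A#
Diminished 5th (5th): C
Minor 7th (7th): E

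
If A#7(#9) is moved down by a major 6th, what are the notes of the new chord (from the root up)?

A# down a major 6th → C#. New chord: C# dominant seventh sharp nine.
- root: C#
- major 3rd: E#
- perfect 5th: G#
- minor 7th: B
- augmented 9th: D##

C# E# G# B D##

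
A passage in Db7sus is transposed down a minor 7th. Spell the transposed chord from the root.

E♭ A♭ B♭ D♭

D♭ down a minor 7th → E♭. New chord: E♭ dominant seventh suspended fourth.
Root: E♭
Perfect 4th (4th): A♭
Perfect 5th (5th): B♭
Minor 7th (7th): D♭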